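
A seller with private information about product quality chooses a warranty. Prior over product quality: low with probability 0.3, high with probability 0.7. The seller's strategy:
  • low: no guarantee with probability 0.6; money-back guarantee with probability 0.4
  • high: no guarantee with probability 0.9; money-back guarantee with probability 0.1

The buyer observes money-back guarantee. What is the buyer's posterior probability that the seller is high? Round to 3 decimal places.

P(money-back guarantee) = 0.3·0.4 + 0.7·0.1 = 0.19
P(high | money-back guarantee) = (0.7·0.1) / 0.19 = 0.07 / 0.19 = 0.368421

0.368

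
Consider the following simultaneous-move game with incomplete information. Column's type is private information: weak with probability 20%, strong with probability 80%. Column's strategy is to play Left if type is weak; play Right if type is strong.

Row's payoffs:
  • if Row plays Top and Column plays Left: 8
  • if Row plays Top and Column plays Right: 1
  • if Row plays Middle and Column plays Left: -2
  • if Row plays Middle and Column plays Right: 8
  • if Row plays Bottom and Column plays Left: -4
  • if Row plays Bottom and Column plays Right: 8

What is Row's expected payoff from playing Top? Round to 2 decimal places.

2.40

E[Top] = 0.2·8 + 0.8·1 = 1.6 + 0.8 = 2.4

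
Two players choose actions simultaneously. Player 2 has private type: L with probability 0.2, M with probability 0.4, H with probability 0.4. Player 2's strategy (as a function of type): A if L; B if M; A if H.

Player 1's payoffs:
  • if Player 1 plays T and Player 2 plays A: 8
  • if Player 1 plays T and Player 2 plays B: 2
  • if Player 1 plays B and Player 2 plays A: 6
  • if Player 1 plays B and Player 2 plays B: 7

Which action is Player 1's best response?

B

E[T] = 0.2·(8) + 0.4·(2) + 0.4·(8) = 5.6
E[B] = 0.2·(6) + 0.4·(7) + 0.4·(6) = 6.4
Best response: B (6.4 is the largest).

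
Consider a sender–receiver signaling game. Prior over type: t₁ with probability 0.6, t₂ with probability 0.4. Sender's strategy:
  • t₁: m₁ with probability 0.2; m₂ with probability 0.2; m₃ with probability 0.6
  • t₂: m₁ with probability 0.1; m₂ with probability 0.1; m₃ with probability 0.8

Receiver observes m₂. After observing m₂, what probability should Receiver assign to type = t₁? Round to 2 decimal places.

0.75

P(m₂) = 0.6·0.2 + 0.4·0.1 = 0.16
P(t₁ | m₂) = (0.6·0.2) / 0.16 = 0.12 / 0.16 = 0.75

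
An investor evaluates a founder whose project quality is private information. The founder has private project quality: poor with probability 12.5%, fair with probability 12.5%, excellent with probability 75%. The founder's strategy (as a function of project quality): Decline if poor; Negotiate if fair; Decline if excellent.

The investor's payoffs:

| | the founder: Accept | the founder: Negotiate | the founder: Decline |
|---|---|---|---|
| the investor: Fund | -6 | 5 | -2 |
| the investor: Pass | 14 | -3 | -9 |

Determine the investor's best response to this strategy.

Fund

Compute the investor's expected payoff for each action, taking the expectation over the founder's type.
E[Fund] = 0.125·(-2) + 0.125·(5) + 0.75·(-2) = -1.125
E[Pass] = 0.125·(-9) + 0.125·(-3) + 0.75·(-9) = -8.25
Best response: Fund (-1.125 is the largest).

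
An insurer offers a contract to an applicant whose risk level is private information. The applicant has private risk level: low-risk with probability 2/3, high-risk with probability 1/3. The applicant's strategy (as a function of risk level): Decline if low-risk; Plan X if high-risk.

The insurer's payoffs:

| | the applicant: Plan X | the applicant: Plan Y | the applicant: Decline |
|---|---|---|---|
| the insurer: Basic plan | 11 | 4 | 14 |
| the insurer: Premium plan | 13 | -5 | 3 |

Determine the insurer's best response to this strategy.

E[Basic plan] = 2/3·(14) + 1/3·(11) = 13
E[Premium plan] = 2/3·(3) + 1/3·(13) = 19/3
Best response: Basic plan (13 is the largest).

Basic plan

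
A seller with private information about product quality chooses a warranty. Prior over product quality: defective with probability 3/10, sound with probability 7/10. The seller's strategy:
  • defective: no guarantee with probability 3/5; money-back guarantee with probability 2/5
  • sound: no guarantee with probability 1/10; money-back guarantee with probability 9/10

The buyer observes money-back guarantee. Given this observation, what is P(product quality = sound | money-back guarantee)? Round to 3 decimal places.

P(money-back guarantee) = (3/10)·(2/5) + (7/10)·(9/10) = 3/4
P(sound | money-back guarantee) = ((7/10)·(9/10)) / (3/4) = (63/100) / (3/4) = 21/25

0.840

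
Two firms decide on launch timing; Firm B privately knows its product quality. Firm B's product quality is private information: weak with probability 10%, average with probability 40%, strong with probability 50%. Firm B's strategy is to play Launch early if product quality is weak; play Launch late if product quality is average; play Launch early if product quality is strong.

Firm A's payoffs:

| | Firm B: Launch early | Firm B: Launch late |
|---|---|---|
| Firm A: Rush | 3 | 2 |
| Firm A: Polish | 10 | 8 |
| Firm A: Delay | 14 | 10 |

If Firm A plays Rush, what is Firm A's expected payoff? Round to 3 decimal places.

2.600

E[Rush] = 0.1·3 + 0.4·2 + 0.5·3 = 0.3 + 0.8 + 1.5 = 2.6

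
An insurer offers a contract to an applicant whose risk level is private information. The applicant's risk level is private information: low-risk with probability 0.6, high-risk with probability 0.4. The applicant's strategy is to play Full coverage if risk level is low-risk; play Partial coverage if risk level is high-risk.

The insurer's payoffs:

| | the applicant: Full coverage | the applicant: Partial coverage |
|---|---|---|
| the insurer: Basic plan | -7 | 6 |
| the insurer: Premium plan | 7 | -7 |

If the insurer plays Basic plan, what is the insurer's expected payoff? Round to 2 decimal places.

Take the expectation over the applicant's risk level, weighting each type's action by its prior probability.
E[Basic plan] = 0.6·(-7) + 0.4·6 = (-4.2) + 2.4 = -1.8

-1.80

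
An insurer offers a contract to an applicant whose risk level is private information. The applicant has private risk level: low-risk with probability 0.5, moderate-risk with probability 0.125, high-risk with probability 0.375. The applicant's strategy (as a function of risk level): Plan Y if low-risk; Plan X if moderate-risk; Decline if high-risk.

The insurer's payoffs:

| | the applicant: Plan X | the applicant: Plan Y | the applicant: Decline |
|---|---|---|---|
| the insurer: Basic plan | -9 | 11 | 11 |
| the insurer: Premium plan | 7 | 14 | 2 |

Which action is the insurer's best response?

Premium plan

E[Basic plan] = 0.5·(11) + 0.125·(-9) + 0.375·(11) = 8.5
E[Premium plan] = 0.5·(14) + 0.125·(7) + 0.375·(2) = 8.625
Best response: Premium plan (8.625 is the largest).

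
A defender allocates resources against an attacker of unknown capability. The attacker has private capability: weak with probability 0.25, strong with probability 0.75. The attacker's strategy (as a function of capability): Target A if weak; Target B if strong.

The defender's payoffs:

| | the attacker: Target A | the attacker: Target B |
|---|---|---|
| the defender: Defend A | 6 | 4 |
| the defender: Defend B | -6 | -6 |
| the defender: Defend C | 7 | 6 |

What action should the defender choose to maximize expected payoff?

Defend C

Compute the defender's expected payoff for each action, taking the expectation over the attacker's type.
E[Defend A] = 0.25·(6) + 0.75·(4) = 4.5
E[Defend B] = 0.25·(-6) + 0.75·(-6) = -6
E[Defend C] = 0.25·(7) + 0.75·(6) = 6.25
Best response: Defend C (6.25 is the largest).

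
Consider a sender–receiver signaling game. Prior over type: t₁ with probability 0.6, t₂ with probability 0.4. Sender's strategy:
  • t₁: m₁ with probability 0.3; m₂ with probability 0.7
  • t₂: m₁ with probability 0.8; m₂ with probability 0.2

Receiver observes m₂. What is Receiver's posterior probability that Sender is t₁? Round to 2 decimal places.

0.84

Apply Bayes' rule using the sender's strategy as the likelihood.
P(m₂) = 0.6·0.7 + 0.4·0.2 = 0.5
P(t₁ | m₂) = (0.6·0.7) / 0.5 = 0.42 / 0.5 = 0.84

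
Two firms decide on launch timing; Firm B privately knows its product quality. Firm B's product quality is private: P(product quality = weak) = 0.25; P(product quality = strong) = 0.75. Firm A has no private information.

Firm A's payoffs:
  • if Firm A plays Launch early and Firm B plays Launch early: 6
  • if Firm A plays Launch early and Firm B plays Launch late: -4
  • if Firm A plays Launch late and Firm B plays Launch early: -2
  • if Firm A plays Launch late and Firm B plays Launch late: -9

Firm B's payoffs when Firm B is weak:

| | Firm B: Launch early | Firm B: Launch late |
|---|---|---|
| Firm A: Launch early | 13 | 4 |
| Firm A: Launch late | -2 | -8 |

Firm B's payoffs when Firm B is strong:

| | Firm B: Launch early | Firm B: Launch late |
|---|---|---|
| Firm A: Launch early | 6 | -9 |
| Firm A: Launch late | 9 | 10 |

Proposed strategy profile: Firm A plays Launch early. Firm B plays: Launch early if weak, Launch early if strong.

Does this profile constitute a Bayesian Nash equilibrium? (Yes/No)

A profile is a BNE iff every type of every player is best-responding given beliefs about the other side.
Firm A plays Launch early: E[Launch early] = 0.25·(6) + 0.75·(6) = 6; E[Launch late] = -2. Best-responding. ✓
Firm B (product quality weak), facing Launch early: Launch early gives 13, Launch late gives 4. Proposed Launch early is best. ✓
Firm B (product quality strong), facing Launch early: Launch early gives 6, Launch late gives -9. Proposed Launch early is best. ✓

Yes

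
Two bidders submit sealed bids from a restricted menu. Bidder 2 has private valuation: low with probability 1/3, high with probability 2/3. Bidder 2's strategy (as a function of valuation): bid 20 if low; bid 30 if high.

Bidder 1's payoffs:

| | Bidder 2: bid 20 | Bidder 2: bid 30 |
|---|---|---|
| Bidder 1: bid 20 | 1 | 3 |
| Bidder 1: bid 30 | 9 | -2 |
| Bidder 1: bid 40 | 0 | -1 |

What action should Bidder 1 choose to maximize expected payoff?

bid 20

E[bid 20] = 1/3·(1) + 2/3·(3) = 7/3
E[bid 30] = 1/3·(9) + 2/3·(-2) = 5/3
E[bid 40] = 1/3·(0) + 2/3·(-1) = -2/3
Best response: bid 20 (7/3 is the largest).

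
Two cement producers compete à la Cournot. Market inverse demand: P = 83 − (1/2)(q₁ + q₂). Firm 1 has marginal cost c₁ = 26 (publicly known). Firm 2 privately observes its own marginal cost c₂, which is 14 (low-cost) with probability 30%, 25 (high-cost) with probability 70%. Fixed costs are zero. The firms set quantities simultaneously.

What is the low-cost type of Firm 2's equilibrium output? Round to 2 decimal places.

Firm 2 with cost c maximizes (83 − (1/2)(q₁+q₂) − c)·q₂, giving q₂(c) = (83 − c − (1/2)q₁).
E[c₂] = 0.3·14 + 0.7·25 = 21.7
Firm 1's FOC against E[q₂] yields q₁ = (83 − 2·26 + E[c₂])/(3/2) = (83 − 52 + 21.7)/(3/2) = 35.1333.
q₂(low-cost) = (83 − 14 − (1/2)·35.1333) = 51.4333.

51.43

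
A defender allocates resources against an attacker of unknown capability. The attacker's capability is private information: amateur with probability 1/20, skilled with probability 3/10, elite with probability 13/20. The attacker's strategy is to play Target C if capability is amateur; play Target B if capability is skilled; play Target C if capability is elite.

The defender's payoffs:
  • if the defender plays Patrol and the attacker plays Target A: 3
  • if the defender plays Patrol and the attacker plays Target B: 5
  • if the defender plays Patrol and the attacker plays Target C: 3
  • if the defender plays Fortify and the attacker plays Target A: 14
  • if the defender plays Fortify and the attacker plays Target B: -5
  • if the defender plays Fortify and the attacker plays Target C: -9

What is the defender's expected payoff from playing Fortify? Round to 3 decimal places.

E[Fortify] = 1/20·(-9) + 3/10·(-5) + 13/20·(-9) = (-9/20) + (-3/2) + (-117/20) = -39/5

-7.800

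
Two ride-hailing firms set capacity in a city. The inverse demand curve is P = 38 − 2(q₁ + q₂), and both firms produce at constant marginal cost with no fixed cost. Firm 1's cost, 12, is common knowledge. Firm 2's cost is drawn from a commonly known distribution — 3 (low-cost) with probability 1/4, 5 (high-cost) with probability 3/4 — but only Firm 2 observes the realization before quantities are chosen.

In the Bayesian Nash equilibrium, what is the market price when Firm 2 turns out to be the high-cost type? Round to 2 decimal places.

18.42

Type-c best response for Firm 2: q₂(c) = (38 − c)/4 − q₁/2.
Firm 1 maximizes expected profit; its first-order condition is 38 − 4q₁ − 2E[q₂] − 12 = 0.
Substituting E[q₂] and solving: E[c₂] = 4.5, so q₁ = (38 − 2·12 + 4.5)/6 = 3.08333.
q₂(high-cost) = 6.70833, so P = 38 − 2·(3.08333 + 6.70833) = 18.4167.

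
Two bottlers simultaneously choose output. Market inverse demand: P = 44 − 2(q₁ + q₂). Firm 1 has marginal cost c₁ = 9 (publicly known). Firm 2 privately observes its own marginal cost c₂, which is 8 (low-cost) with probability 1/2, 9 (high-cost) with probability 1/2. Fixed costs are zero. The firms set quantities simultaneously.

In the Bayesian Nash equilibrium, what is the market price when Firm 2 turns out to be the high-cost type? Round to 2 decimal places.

Firm 2 with cost c maximizes (44 − 2(q₁+q₂) − c)·q₂, giving q₂(c) = (44 − c − 2q₁)/4.
E[c₂] = 1/2·8 + 1/2·9 = 8.5
Firm 1's FOC against E[q₂] yields q₁ = (44 − 2·9 + E[c₂])/6 = (44 − 18 + 8.5)/6 = 5.75.
q₂(high-cost) = 5.875, so P = 44 − 2·(5.75 + 5.875) = 20.75.

20.75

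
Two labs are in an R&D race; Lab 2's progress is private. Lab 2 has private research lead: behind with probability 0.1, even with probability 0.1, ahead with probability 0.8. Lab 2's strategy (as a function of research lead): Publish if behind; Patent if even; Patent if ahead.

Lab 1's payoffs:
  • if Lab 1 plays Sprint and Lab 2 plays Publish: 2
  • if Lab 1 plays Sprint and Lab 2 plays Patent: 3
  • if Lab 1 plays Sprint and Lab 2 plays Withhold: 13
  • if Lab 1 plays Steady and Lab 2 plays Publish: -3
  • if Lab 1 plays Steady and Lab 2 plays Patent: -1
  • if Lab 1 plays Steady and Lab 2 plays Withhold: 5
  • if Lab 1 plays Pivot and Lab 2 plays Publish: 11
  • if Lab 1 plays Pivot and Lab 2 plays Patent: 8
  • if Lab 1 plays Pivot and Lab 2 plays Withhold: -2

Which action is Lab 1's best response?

Compute Lab 1's expected payoff for each action, taking the expectation over Lab 2's type.
E[Sprint] = 0.1·(2) + 0.1·(3) + 0.8·(3) = 2.9
E[Steady] = 0.1·(-3) + 0.1·(-1) + 0.8·(-1) = -1.2
E[Pivot] = 0.1·(11) + 0.1·(8) + 0.8·(8) = 8.3
Best response: Pivot (8.3 is the largest).

Pivot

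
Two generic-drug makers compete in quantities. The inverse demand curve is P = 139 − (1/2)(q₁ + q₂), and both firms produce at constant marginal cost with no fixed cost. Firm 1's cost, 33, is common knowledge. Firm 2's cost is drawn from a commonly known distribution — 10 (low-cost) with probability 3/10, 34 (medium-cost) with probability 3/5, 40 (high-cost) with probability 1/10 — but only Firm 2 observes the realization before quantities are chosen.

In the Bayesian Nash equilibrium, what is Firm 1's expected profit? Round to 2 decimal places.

Type-c best response for Firm 2: q₂(c) = (139 − c) − q₁/2.
Firm 1 maximizes expected profit; its first-order condition is 139 − q₁ − (1/2)E[q₂] − 33 = 0.
Substituting E[q₂] and solving: E[c₂] = 27.4, so q₁ = (139 − 2·33 + 27.4)/(3/2) = 66.9333.
E[P] = 139 − (1/2)·(q₁ + E[q₂]) = 66.4667; Firm 1's expected profit = (E[P] − 33)·q₁ = (66.4667 − 33)·66.9333 = 2240.04.

2240.04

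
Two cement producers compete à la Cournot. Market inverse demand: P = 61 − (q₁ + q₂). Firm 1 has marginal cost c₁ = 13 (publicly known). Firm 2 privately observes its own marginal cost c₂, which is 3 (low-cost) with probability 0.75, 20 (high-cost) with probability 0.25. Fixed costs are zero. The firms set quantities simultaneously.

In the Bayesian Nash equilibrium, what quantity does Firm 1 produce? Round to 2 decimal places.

Type-c best response for Firm 2: q₂(c) = (61 − c)/2 − q₁/2.
Firm 1 maximizes expected profit; its first-order condition is 61 − 2q₁ − E[q₂] − 13 = 0.
Substituting E[q₂] and solving: E[c₂] = 7.25, so q₁ = (61 − 2·13 + 7.25)/3 = 14.0833.

14.08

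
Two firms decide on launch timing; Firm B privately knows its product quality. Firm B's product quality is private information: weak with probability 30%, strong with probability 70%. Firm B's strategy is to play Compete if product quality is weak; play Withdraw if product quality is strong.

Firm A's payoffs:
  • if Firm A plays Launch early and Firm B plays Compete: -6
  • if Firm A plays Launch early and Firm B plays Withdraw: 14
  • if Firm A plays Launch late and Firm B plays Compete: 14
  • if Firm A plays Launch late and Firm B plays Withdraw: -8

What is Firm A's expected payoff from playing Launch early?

8

Take the expectation over Firm B's product quality, weighting each type's action by its prior probability.
E[Launch early] = 0.3·(-6) + 0.7·14 = (-1.8) + 9.8 = 8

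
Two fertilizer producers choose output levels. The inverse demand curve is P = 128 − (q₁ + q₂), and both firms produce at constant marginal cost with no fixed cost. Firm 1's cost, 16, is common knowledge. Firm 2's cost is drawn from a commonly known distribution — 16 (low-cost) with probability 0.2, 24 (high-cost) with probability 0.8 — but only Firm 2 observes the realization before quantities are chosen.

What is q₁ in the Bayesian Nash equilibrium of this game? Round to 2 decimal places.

39.47

Type-c best response for Firm 2: q₂(c) = (128 − c)/2 − q₁/2.
Firm 1 maximizes expected profit; its first-order condition is 128 − 2q₁ − E[q₂] − 16 = 0.
Substituting E[q₂] and solving: E[c₂] = 22.4, so q₁ = (128 − 2·16 + 22.4)/3 = 39.4667.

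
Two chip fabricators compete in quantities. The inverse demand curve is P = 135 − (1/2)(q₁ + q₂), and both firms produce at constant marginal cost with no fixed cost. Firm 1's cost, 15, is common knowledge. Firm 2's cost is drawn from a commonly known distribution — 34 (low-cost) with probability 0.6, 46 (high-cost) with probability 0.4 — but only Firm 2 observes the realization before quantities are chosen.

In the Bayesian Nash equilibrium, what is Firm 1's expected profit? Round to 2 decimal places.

Type-c best response for Firm 2: q₂(c) = (135 − c) − q₁/2.
Firm 1 maximizes expected profit; its first-order condition is 135 − q₁ − (1/2)E[q₂] − 15 = 0.
Substituting E[q₂] and solving: E[c₂] = 38.8, so q₁ = (135 − 2·15 + 38.8)/(3/2) = 95.8667.
E[P] = 135 − (1/2)·(q₁ + E[q₂]) = 62.9333; Firm 1's expected profit = (E[P] − 15)·q₁ = (62.9333 − 15)·95.8667 = 4595.21.

4595.21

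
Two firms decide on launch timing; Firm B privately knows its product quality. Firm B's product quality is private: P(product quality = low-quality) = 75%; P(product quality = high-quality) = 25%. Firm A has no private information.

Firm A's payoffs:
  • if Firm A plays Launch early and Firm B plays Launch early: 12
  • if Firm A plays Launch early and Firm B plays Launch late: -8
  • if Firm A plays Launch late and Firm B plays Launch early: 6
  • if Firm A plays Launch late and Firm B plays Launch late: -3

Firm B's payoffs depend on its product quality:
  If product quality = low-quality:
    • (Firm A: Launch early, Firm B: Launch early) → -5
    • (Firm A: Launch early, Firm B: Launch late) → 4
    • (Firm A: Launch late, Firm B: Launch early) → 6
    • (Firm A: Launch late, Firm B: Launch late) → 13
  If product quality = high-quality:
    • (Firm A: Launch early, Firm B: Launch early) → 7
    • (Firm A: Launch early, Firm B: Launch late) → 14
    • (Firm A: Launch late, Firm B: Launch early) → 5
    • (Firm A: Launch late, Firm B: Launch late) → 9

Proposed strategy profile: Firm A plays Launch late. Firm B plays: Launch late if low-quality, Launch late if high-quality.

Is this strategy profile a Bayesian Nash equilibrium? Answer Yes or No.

Firm A plays Launch late: E[Launch late] = 0.75·(-3) + 0.25·(-3) = -3; E[Launch early] = -8. Best-responding. ✓
Firm B (product quality low-quality), facing Launch late: Launch early gives 6, Launch late gives 13. Proposed Launch late is best. ✓
Firm B (product quality high-quality), facing Launch late: Launch early gives 5, Launch late gives 9. Proposed Launch late is best. ✓

Yes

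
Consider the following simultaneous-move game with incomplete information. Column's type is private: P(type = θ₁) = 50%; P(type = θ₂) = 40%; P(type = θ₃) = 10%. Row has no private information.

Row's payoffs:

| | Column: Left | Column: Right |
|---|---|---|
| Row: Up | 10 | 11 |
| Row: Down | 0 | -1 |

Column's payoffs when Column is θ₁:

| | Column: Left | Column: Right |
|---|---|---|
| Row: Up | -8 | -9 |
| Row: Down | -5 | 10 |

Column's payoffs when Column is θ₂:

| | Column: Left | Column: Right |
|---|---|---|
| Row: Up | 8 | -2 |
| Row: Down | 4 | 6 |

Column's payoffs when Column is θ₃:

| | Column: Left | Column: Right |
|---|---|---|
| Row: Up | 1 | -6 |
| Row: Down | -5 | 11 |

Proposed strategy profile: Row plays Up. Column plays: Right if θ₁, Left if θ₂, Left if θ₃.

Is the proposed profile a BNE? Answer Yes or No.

No

Row plays Up: E[Up] = 0.5·(11) + 0.4·(10) + 0.1·(10) = 10.5; E[Down] = -0.5. Best-responding. ✓
Column (type θ₁), facing Up: Left gives -8, Right gives -9. Proposed Right is not best — profitable deviation exists. ✗
Column (type θ₂), facing Up: Left gives 8, Right gives -2. Proposed Left is best. ✓
Column (type θ₃), facing Up: Left gives 1, Right gives -6. Proposed Left is best. ✓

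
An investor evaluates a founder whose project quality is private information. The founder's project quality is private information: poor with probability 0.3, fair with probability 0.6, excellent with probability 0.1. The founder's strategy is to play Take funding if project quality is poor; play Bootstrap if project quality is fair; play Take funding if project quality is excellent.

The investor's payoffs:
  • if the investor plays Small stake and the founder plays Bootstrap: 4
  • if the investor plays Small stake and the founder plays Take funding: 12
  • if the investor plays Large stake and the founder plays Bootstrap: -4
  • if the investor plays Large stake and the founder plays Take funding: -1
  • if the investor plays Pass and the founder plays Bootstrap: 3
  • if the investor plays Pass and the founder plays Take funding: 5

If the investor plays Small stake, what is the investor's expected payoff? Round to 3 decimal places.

7.200

E[Small stake] = 0.3·12 + 0.6·4 + 0.1·12 = 3.6 + 2.4 + 1.2 = 7.2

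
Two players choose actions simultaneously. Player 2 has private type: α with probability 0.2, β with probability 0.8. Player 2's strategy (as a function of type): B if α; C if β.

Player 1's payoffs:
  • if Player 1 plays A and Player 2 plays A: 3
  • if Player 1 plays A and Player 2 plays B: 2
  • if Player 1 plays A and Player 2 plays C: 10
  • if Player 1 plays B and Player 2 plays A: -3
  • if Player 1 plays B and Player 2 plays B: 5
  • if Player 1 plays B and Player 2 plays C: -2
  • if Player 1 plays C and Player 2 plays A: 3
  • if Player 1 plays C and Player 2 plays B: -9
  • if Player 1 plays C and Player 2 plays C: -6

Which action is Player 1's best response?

Compute Player 1's expected payoff for each action, taking the expectation over Player 2's type.
E[A] = 0.2·(2) + 0.8·(10) = 8.4
E[B] = 0.2·(5) + 0.8·(-2) = -0.6
E[C] = 0.2·(-9) + 0.8·(-6) = -6.6
Best response: A (8.4 is the largest).

A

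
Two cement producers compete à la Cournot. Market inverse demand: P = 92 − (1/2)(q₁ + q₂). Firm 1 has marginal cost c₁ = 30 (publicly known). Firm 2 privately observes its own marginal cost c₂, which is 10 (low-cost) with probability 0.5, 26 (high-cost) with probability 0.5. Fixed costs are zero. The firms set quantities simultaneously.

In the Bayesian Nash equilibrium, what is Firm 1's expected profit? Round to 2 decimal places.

555.56

Type-c best response for Firm 2: q₂(c) = (92 − c) − q₁/2.
Firm 1 maximizes expected profit; its first-order condition is 92 − q₁ − (1/2)E[q₂] − 30 = 0.
Substituting E[q₂] and solving: E[c₂] = 18, so q₁ = (92 − 2·30 + 18)/(3/2) = 33.3333.
E[P] = 92 − (1/2)·(q₁ + E[q₂]) = 46.6667; Firm 1's expected profit = (E[P] − 30)·q₁ = (46.6667 − 30)·33.3333 = 555.556.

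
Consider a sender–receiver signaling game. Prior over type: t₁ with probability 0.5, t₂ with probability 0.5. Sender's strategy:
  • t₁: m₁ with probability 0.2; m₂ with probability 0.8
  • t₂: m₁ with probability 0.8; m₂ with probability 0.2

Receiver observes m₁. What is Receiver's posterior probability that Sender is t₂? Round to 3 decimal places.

0.800

P(m₁) = 0.5·0.2 + 0.5·0.8 = 0.5
P(t₂ | m₁) = (0.5·0.8) / 0.5 = 0.4 / 0.5 = 0.8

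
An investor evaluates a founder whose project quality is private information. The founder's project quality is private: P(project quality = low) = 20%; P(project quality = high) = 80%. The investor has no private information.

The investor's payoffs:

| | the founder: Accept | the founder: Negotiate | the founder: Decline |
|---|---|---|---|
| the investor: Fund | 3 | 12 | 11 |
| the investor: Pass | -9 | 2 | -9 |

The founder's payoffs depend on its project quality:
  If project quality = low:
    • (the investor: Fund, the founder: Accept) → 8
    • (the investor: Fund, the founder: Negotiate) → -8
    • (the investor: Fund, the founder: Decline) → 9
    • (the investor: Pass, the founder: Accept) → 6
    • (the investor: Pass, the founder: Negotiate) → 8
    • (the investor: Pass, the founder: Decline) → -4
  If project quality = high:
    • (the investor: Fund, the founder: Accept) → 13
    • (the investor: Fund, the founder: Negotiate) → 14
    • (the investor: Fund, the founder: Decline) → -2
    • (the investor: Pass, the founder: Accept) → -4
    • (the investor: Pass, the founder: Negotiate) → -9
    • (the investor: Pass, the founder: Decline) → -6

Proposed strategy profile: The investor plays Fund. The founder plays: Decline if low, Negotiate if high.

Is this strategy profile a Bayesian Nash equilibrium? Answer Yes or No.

Yes

A profile is a BNE iff every type of every player is best-responding given beliefs about the other side.
The investor plays Fund: E[Fund] = 0.2·(11) + 0.8·(12) = 11.8; E[Pass] = -0.2. Best-responding. ✓
The founder (project quality low), facing Fund: Accept gives 8, Negotiate gives -8, Decline gives 9. Proposed Decline is best. ✓
The founder (project quality high), facing Fund: Accept gives 13, Negotiate gives 14, Decline gives -2. Proposed Negotiate is best. ✓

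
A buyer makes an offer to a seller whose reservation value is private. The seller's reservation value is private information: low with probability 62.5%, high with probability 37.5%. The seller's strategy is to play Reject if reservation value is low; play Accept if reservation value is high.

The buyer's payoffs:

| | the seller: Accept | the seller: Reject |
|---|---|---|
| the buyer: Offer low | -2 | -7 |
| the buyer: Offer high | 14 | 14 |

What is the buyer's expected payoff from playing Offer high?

E[Offer high] = 0.625·14 + 0.375·14 = 8.75 + 5.25 = 14

14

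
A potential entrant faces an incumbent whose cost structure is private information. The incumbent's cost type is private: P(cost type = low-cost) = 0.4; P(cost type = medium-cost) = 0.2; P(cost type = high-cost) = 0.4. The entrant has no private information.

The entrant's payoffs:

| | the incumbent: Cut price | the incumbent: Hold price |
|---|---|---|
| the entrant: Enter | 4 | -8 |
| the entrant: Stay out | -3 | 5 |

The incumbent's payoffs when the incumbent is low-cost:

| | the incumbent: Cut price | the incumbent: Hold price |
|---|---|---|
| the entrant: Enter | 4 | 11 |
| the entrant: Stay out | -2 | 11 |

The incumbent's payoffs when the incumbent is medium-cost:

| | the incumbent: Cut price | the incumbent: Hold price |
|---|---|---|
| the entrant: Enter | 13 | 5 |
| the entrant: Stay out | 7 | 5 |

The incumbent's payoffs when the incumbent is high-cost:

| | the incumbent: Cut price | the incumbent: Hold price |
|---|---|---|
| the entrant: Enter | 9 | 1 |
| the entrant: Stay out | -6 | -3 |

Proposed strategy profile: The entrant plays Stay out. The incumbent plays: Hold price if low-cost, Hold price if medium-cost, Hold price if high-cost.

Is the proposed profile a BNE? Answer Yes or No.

No

A profile is a BNE iff every type of every player is best-responding given beliefs about the other side.
The entrant plays Stay out: E[Stay out] = 0.4·(5) + 0.2·(5) + 0.4·(5) = 5; E[Enter] = -8. Best-responding. ✓
The incumbent (cost type low-cost), facing Stay out: Cut price gives -2, Hold price gives 11. Proposed Hold price is best. ✓
The incumbent (cost type medium-cost), facing Stay out: Cut price gives 7, Hold price gives 5. Proposed Hold price is not best — profitable deviation exists. ✗
The incumbent (cost type high-cost), facing Stay out: Cut price gives -6, Hold price gives -3. Proposed Hold price is best. ✓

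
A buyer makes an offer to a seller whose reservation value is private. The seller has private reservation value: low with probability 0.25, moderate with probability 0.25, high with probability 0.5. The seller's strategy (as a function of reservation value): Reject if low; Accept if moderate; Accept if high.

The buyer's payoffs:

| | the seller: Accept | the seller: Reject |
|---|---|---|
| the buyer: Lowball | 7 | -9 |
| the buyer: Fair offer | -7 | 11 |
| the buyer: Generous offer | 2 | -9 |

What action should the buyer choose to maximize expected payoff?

Lowball

E[Lowball] = 0.25·(-9) + 0.25·(7) + 0.5·(7) = 3
E[Fair offer] = 0.25·(11) + 0.25·(-7) + 0.5·(-7) = -2.5
E[Generous offer] = 0.25·(-9) + 0.25·(2) + 0.5·(2) = -0.75
Best response: Lowball (3 is the largest).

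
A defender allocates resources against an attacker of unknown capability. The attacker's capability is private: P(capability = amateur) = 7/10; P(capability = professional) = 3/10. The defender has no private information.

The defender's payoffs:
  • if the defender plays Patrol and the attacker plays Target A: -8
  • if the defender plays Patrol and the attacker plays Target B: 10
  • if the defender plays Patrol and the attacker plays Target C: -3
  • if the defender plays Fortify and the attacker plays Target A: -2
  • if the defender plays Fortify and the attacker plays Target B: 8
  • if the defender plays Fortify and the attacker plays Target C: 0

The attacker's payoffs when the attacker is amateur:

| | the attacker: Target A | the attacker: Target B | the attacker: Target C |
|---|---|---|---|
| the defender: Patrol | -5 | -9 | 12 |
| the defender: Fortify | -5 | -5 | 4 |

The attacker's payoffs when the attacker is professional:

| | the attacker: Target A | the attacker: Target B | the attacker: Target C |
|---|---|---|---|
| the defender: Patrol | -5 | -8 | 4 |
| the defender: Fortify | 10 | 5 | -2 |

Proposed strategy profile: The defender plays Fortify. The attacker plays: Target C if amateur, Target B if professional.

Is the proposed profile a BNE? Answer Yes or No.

No

A profile is a BNE iff every type of every player is best-responding given beliefs about the other side.
The defender plays Fortify: E[Fortify] = 7/10·(0) + 3/10·(8) = 12/5; E[Patrol] = 9/10. Best-responding. ✓
The attacker (capability amateur), facing Fortify: Target A gives -5, Target B gives -5, Target C gives 4. Proposed Target C is best. ✓
The attacker (capability professional), facing Fortify: Target A gives 10, Target B gives 5, Target C gives -2. Proposed Target B is not best — profitable deviation exists. ✗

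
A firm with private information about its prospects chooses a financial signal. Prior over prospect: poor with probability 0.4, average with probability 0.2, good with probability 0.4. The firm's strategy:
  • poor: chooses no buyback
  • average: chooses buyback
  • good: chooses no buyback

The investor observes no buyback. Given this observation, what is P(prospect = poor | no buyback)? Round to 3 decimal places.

0.500

Apply Bayes' rule using the sender's strategy as the likelihood.
P(no buyback) = 0.4·1 + 0.2·0 + 0.4·1 = 0.8
P(poor | no buyback) = (0.4·1) / 0.8 = 0.4 / 0.8 = 0.5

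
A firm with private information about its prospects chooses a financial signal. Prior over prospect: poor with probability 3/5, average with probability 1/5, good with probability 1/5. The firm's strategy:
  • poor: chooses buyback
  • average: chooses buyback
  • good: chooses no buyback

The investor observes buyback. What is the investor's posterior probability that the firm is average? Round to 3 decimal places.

P(buyback) = (3/5)·1 + (1/5)·1 + (1/5)·0 = 4/5
P(average | buyback) = ((1/5)·1) / (4/5) = (1/5) / (4/5) = 1/4

0.250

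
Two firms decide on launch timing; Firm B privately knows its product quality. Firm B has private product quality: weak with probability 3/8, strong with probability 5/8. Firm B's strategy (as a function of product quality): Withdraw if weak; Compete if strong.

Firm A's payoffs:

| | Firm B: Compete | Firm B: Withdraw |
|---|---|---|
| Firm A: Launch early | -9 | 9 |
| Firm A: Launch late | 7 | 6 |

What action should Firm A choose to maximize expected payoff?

Launch late

E[Launch early] = 3/8·(9) + 5/8·(-9) = -9/4
E[Launch late] = 3/8·(6) + 5/8·(7) = 53/8
Best response: Launch late (53/8 is the largest).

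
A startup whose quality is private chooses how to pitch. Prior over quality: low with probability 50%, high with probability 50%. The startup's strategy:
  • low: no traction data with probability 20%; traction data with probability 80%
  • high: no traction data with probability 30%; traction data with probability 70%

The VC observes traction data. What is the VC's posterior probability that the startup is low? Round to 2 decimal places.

P(traction data) = 0.5·0.8 + 0.5·0.7 = 0.75
P(low | traction data) = (0.5·0.8) / 0.75 = 0.4 / 0.75 = 0.533333

0.53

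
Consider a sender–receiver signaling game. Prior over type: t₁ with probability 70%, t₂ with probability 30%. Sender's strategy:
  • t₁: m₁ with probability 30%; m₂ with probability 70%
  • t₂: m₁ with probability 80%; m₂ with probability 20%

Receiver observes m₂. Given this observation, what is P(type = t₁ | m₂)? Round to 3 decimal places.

P(m₂) = 0.7·0.7 + 0.3·0.2 = 0.55
P(t₁ | m₂) = (0.7·0.7) / 0.55 = 0.49 / 0.55 = 0.890909

0.891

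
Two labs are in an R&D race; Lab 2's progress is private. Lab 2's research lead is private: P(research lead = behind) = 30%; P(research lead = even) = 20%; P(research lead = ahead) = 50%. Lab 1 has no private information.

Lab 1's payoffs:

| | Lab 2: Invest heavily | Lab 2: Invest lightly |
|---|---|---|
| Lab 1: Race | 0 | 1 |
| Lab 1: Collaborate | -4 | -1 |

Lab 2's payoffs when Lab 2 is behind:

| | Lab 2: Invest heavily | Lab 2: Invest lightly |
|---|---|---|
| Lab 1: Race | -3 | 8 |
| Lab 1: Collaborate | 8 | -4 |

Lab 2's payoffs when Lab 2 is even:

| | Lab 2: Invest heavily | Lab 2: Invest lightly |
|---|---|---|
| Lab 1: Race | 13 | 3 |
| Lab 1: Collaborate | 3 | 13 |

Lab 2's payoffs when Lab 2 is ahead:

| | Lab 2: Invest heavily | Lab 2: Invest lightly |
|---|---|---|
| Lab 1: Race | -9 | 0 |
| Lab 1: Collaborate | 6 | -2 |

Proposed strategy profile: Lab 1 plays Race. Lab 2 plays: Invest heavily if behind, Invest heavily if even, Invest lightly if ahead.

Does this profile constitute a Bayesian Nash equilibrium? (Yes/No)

No

A profile is a BNE iff every type of every player is best-responding given beliefs about the other side.
Lab 1 plays Race: E[Race] = 0.3·(0) + 0.2·(0) + 0.5·(1) = 0.5; E[Collaborate] = -2.5. Best-responding. ✓
Lab 2 (research lead behind), facing Race: Invest heavily gives -3, Invest lightly gives 8. Proposed Invest heavily is not best — profitable deviation exists. ✗
Lab 2 (research lead even), facing Race: Invest heavily gives 13, Invest lightly gives 3. Proposed Invest heavily is best. ✓
Lab 2 (research lead ahead), facing Race: Invest heavily gives -9, Invest lightly gives 0. Proposed Invest lightly is best. ✓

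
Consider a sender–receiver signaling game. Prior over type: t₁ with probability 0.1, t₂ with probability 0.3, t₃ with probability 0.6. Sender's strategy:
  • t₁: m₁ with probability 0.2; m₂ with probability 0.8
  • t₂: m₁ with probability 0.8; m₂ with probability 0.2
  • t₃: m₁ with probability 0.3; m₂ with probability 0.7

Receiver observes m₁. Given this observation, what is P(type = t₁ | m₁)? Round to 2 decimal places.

0.05

P(m₁) = 0.1·0.2 + 0.3·0.8 + 0.6·0.3 = 0.44
P(t₁ | m₁) = (0.1·0.2) / 0.44 = 0.02 / 0.44 = 0.0454545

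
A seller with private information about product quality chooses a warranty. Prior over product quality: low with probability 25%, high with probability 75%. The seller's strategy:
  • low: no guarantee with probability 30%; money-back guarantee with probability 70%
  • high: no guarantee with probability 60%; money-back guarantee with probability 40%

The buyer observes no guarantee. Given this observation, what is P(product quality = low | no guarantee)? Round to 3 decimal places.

0.143

Apply Bayes' rule using the sender's strategy as the likelihood.
P(no guarantee) = 0.25·0.3 + 0.75·0.6 = 0.525
P(low | no guarantee) = (0.25·0.3) / 0.525 = 0.075 / 0.525 = 0.142857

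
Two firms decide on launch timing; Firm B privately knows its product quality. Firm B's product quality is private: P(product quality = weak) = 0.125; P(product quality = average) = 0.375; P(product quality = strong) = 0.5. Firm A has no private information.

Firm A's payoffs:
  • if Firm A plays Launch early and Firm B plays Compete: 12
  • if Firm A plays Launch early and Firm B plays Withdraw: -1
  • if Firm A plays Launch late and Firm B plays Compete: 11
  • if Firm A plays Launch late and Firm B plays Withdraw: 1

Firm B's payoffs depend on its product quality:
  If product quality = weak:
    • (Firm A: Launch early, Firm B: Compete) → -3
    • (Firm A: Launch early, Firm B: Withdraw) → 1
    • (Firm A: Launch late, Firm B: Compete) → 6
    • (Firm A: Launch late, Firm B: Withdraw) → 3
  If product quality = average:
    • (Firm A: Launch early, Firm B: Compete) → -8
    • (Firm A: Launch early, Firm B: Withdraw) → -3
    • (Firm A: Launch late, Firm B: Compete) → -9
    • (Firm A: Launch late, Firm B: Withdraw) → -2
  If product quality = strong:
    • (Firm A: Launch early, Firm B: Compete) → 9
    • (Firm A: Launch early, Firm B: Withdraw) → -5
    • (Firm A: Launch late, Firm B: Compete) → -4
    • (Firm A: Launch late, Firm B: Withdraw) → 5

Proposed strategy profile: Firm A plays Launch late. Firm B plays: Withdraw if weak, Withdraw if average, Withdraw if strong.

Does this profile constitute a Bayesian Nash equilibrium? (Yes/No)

Firm A plays Launch late: E[Launch late] = 0.125·(1) + 0.375·(1) + 0.5·(1) = 1; E[Launch early] = -1. Best-responding. ✓
Firm B (product quality weak), facing Launch late: Compete gives 6, Withdraw gives 3. Proposed Withdraw is not best — profitable deviation exists. ✗
Firm B (product quality average), facing Launch late: Compete gives -9, Withdraw gives -2. Proposed Withdraw is best. ✓
Firm B (product quality strong), facing Launch late: Compete gives -4, Withdraw gives 5. Proposed Withdraw is best. ✓

No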